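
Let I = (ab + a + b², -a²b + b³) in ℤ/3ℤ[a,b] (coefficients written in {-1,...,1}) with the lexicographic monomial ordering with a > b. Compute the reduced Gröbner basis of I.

f_1 = ab + a + b², LT = ab.
f_2 = -a²b + b³, LT = a²b.

S(f_1,f_2): lcm = a²b. S = a² + ab² + b³.
  leading term a²: no divisor's leading term divides it; move a² to the remainder.
  leading term ab²: subtract (b)·f_1 from ab² + b³ → -ab
  leading term ab: subtract (-1)·f_1 from -ab → a + b²
  leading term a: no divisor's leading term divides it; move a to the remainder.
  leading term b²: no divisor's leading term divides it; move b² to the remainder.
  remainder a² + a + b² ≠ 0; add g_3 = a² + a + b² to the basis.

S(f_1,g_3): lcm = a²b. S = a² + ab² - ab - b³.
  leading term a²: subtract (1)·g_3 from a² + ab² - ab - b³ → ab² - ab - a - b³ - b²
  leading term ab²: subtract (b)·f_1 from ab² - ab - a - b³ - b² → ab - a + b³ - b²
  leading term ab: subtract (1)·f_1 from ab - a + b³ - b² → a + b³ + b²
  leading term a: no divisor's leading term divides it; move a to the remainder.
  leading term b³: no divisor's leading term divides it; move b³ to the remainder.
  leading term b²: no divisor's leading term divides it; move b² to the remainder.
  remainder a + b³ + b² ≠ 0; add g_4 = a + b³ + b² to the basis.

S(f_1,g_4): lcm = ab. S = a - b⁴ - b³ + b².
  leading term a: subtract (1)·g_4 from a - b⁴ - b³ + b² → -b⁴ + b³
  leading term b⁴: no divisor's leading term divides it; move -b⁴ to the remainder.
  leading term b³: no divisor's leading term divides it; move b³ to the remainder.
  remainder -b⁴ + b³ ≠ 0; add g_5 = -b⁴ + b³ to the basis.

The other S-polynomials (S(f_2,g_3), S(f_2,g_4), S(g_3,g_4), S(f_1,g_5), S(f_2,g_5), S(g_3,g_5), S(g_4,g_5)) all reduce to 0 modulo the current basis, so we have a Gröbner basis.
Inter-reduce: drop elements whose leading term is divisible by another's, tail-reduce, and make monic.

G = {a + b³ + b², b⁴ - b³}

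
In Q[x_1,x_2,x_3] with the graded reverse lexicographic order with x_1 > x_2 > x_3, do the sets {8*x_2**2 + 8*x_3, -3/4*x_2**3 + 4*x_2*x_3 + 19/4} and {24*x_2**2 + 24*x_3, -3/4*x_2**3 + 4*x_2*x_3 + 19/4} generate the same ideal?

Yes, the ideals are equal.

For a fixed monomial order, each ideal has a unique reduced Gröbner basis; comparing bases decides equality.
Buchberger on the first generating set:
f_1 = 8*x_2**2 + 8*x_3, LT = x_2**2.
f_2 = -3/4*x_2**3 + 4*x_2*x_3 + 19/4, LT = x_2**3.

S(f_1,f_2): lcm = x_2**3. S = 19/3*x_2*x_3 + 19/3.
  leading term x_2*x_3: no divisor's leading term divides it; move 19/3*x_2*x_3 to the remainder.
  leading term 1: no divisor's leading term divides it; move 19/3 to the remainder.
  remainder 19/3*x_2*x_3 + 19/3 ≠ 0; add g_3 = 19/3*x_2*x_3 + 19/3 to the basis.

S(f_1,g_3): lcm = x_2**2*x_3. S = x_3**2 - x_2.
  leading term x_3**2: no divisor's leading term divides it; move x_3**2 to the remainder.
  leading term x_2: no divisor's leading term divides it; move -x_2 to the remainder.
  remainder x_3**2 - x_2 ≠ 0; add g_4 = x_3**2 - x_2 to the basis.

S(f_2,g_3): lcm = x_2**3*x_3. S = -16/3*x_2*x_3**2 - x_2**2 - 19/3*x_3.
  leading term x_2*x_3**2: subtract (-16/19*x_3)·g_3 from -16/3*x_2*x_3**2 - x_2**2 - 19/3*x_3 → -x_2**2 - x_3
  leading term x_2**2: subtract (-1/8)·f_1 from -x_2**2 - x_3 → 0
  remainder 0.

S(f_1,g_4): leading monomials are coprime, so the S-polynomial reduces to 0 (Buchberger's first criterion).
S(f_2,g_4): leading monomials are coprime, so the S-polynomial reduces to 0 (Buchberger's first criterion).
S(g_3,g_4): lcm = x_2*x_3**2. S = x_2**2 + x_3.
  leading term x_2**2: subtract (1/8)·f_1 from x_2**2 + x_3 → 0
  remainder 0.

Every S-polynomial of the final basis reduces to 0, so we have a Gröbner basis.
Inter-reduce: drop elements whose leading term is divisible by another's, tail-reduce, and make monic.
Reduced Gröbner basis: {x_2**2 + x_3, x_2*x_3 + 1, x_3**2 - x_2}.

Buchberger on the second generating set:
h_1 = 24*x_2**2 + 24*x_3, LT = x_2**2.
h_2 = -3/4*x_2**3 + 4*x_2*x_3 + 19/4, LT = x_2**3.

S(h_1,h_2): lcm = x_2**3. S = 19/3*x_2*x_3 + 19/3.
  leading term x_2*x_3: no divisor's leading term divides it; move 19/3*x_2*x_3 to the remainder.
  leading term 1: no divisor's leading term divides it; move 19/3 to the remainder.
  remainder 19/3*x_2*x_3 + 19/3 ≠ 0; add k_3 = 19/3*x_2*x_3 + 19/3 to the basis.

S(h_1,k_3): lcm = x_2**2*x_3. S = x_3**2 - x_2.
  leading term x_3**2: no divisor's leading term divides it; move x_3**2 to the remainder.
  leading term x_2: no divisor's leading term divides it; move -x_2 to the remainder.
  remainder x_3**2 - x_2 ≠ 0; add k_4 = x_3**2 - x_2 to the basis.

S(h_2,k_3): lcm = x_2**3*x_3. S = -16/3*x_2*x_3**2 - x_2**2 - 19/3*x_3.
  leading term x_2*x_3**2: subtract (-16/19*x_3)·k_3 from -16/3*x_2*x_3**2 - x_2**2 - 19/3*x_3 → -x_2**2 - x_3
  leading term x_2**2: subtract (-1/24)·h_1 from -x_2**2 - x_3 → 0
  remainder 0.

S(h_1,k_4): leading monomials are coprime, so the S-polynomial reduces to 0 (Buchberger's first criterion).
S(h_2,k_4): leading monomials are coprime, so the S-polynomial reduces to 0 (Buchberger's first criterion).
S(k_3,k_4): lcm = x_2*x_3**2. S = x_2**2 + x_3.
  leading term x_2**2: subtract (1/24)·h_1 from x_2**2 + x_3 → 0
  remainder 0.

Every S-polynomial of the final basis reduces to 0, so we have a Gröbner basis.
Inter-reduce: drop elements whose leading term is divisible by another's, tail-reduce, and make monic.
Reduced Gröbner basis: {x_2**2 + x_3, x_2*x_3 + 1, x_3**2 - x_2}.

The two bases agree; hence the ideals are identical.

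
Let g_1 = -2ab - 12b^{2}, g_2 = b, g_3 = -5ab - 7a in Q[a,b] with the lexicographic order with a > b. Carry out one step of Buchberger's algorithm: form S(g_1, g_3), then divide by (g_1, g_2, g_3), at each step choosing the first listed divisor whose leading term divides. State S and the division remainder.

S(g_1, g_3) = -\tfrac{7}{5}a + 6b^{2}; remainder on division = -\tfrac{7}{5}a.

lcm(LM(g_1), LM(g_3)) = ab.
S = (lcm/LT(g_1))·g_1 − (lcm/LT(g_3))·g_3 = -\tfrac{7}{5}a + 6b^{2}.
Reduce S modulo (g_1, g_2, g_3) in that order:
  leading term a: no divisor's leading term divides it; move -\tfrac{7}{5}a to the remainder.
  leading term b^{2}: subtract (6b)·g_2 from 6b^{2} → 0
The remainder -\tfrac{7}{5}a is nonzero, so it would be added as the next basis element.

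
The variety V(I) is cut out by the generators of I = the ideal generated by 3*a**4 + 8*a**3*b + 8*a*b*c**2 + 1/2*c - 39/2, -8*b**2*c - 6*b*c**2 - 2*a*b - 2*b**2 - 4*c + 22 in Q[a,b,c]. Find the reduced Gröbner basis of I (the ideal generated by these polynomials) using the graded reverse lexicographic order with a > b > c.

f_1 = 3*a**4 + 8*a**3*b + 8*a*b*c**2 + 1/2*c - 39/2, LT = a**4.
f_2 = -8*b**2*c - 6*b*c**2 - 2*a*b - 2*b**2 - 4*c + 22, LT = b**2*c.

The S-polynomials (S(f_1,f_2)) all reduce to 0 modulo the current basis, so we have a Gröbner basis.

G = {a**4 + 8/3*a**3*b + 8/3*a*b*c**2 + 1/6*c - 13/2, b**2*c + 3/4*b*c**2 + 1/4*a*b + 1/4*b**2 + 1/2*c - 11/4}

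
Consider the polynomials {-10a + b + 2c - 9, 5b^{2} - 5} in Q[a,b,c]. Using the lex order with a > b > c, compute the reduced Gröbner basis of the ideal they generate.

G = {a - \tfrac{1}{10}b - \tfrac{1}{5}c + \tfrac{9}{10}, b^{2} - 1}

Buchberger's algorithm terminates because the ascending chain of leading-term ideals stabilizes.

f_1 = -10a + b + 2c - 9, LT = a.
f_2 = 5b^{2} - 5, LT = b^{2}.

The S-polynomials (S(f_1,f_2)) all reduce to 0 modulo the current basis, so we have a Gröbner basis.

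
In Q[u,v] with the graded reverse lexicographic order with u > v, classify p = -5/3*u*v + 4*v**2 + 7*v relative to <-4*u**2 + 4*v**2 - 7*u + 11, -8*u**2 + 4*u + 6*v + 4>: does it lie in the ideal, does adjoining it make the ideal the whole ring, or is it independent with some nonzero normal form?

First compute the reduced Gröbner basis of I by Buchberger's algorithm.
f_1 = -4*u**2 + 4*v**2 - 7*u + 11, LT = u**2.
f_2 = -8*u**2 + 4*u + 6*v + 4, LT = u**2.

S(f_1,f_2): lcm = u**2. S = -v**2 + 9/4*u + 3/4*v - 9/4.
  leading term v**2: no divisor's leading term divides it; move -v**2 to the remainder.
  leading term u: no divisor's leading term divides it; move 9/4*u to the remainder.
  leading term v: no divisor's leading term divides it; move 3/4*v to the remainder.
  leading term 1: no divisor's leading term divides it; move -9/4 to the remainder.
  remainder -v**2 + 9/4*u + 3/4*v - 9/4 ≠ 0; add h_3 = -v**2 + 9/4*u + 3/4*v - 9/4 to the basis.

The other S-polynomials (S(f_1,h_3), S(f_2,h_3)) all reduce to 0 modulo the current basis, so we have a Gröbner basis.
Inter-reduce: drop elements whose leading term is divisible by another's, tail-reduce, and make monic.
Reduced Gröbner basis: {u**2 - 1/2*u - 3/4*v - 1/2, v**2 - 9/4*u - 3/4*v + 9/4}.
Label its elements g_1 = u**2 - 1/2*u - 3/4*v - 1/2, g_2 = v**2 - 9/4*u - 3/4*v + 9/4.

Reduce p = -5/3*u*v + 4*v**2 + 7*v modulo G:
  leading term u*v: no divisor's leading term divides it; move -5/3*u*v to the remainder.
  leading term v**2: subtract (4)·g_2 from 4*v**2 + 7*v → 9*u + 10*v - 9
  leading term u: no divisor's leading term divides it; move 9*u to the remainder.
  leading term v: no divisor's leading term divides it; move 10*v to the remainder.
  leading term 1: no divisor's leading term divides it; move -9 to the remainder.
  normal form = -5/3*u*v + 9*u + 10*v - 9.
The normal form is nonzero, so p ∉ I. Since p minus its normal form lies in I, I + (p) = I + (r) where r = -5/3*u*v + 9*u + 10*v - 9; decide whether this ideal is the whole ring.
Run Buchberger on G together with r (pairs among the g_i already reduce to 0 since G is a Gröbner basis):
g_1 = u**2 - 1/2*u - 3/4*v - 1/2, LT = u**2.
g_2 = v**2 - 9/4*u - 3/4*v + 9/4, LT = v**2.
r = -5/3*u*v + 9*u + 10*v - 9, LT = u*v.

S(g_1,r): lcm = u**2*v. S = 27/5*u**2 + 11/2*u*v - 3/4*v**2 - 27/5*u - 1/2*v.
  leading term u**2: subtract (27/5)·g_1 from 27/5*u**2 + 11/2*u*v - 3/4*v**2 - 27/5*u - 1/2*v → 11/2*u*v - 3/4*v**2 - 27/10*u + 71/20*v + 27/10
  leading term u*v: subtract (-33/10)·r from 11/2*u*v - 3/4*v**2 - 27/10*u + 71/20*v + 27/10 → -3/4*v**2 + 27*u + 731/20*v - 27
  leading term v**2: subtract (-3/4)·g_2 from -3/4*v**2 + 27*u + 731/20*v - 27 → 405/16*u + 2879/80*v - 405/16
  leading term u: no divisor's leading term divides it; move 405/16*u to the remainder.
  leading term v: no divisor's leading term divides it; move 2879/80*v to the remainder.
  leading term 1: no divisor's leading term divides it; move -405/16 to the remainder.
  remainder 405/16*u + 2879/80*v - 405/16 ≠ 0; add m_4 = 405/16*u + 2879/80*v - 405/16 to the basis.

S(g_2,r): lcm = u*v**2. S = -9/4*u**2 + 93/20*u*v + 6*v**2 + 9/4*u - 27/5*v.
  leading term u**2: subtract (-9/4)·g_1 from -9/4*u**2 + 93/20*u*v + 6*v**2 + 9/4*u - 27/5*v → 93/20*u*v + 6*v**2 + 9/8*u - 567/80*v - 9/8
  leading term u*v: subtract (-279/100)·r from 93/20*u*v + 6*v**2 + 9/8*u - 567/80*v - 9/8 → 6*v**2 + 5247/200*u + 333/16*v - 5247/200
  leading term v**2: subtract (6)·g_2 from 6*v**2 + 5247/200*u + 333/16*v - 5247/200 → 7947/200*u + 405/16*v - 7947/200
  leading term u: subtract (1766/1125)·m_4 from 7947/200*u + 405/16*v - 7947/200 → -2806189/90000*v
  leading term v: no divisor's leading term divides it; move -2806189/90000*v to the remainder.
  remainder -2806189/90000*v ≠ 0; add m_5 = -2806189/90000*v to the basis.

The other S-polynomials (S(g_1,g_2), S(g_1,m_4), S(g_2,m_4), S(r,m_4), S(g_1,m_5), S(g_2,m_5), S(r,m_5), S(m_4,m_5)) all reduce to 0 modulo the current basis, so we have a Gröbner basis.
Inter-reduce: drop elements whose leading term is divisible by another's, tail-reduce, and make monic.
Reduced Gröbner basis: {u - 1, v}.
The reduced Gröbner basis of I + (p) is {u - 1, v} ≠ {1}, a proper ideal, so the enlarged system stays consistent: p is independent of I, with normal form -5/3*u*v + 9*u + 10*v - 9.

-5/3*u*v + 4*v**2 + 7*v is independent of I; its normal form modulo I is -5/3*u*v + 9*u + 10*v - 9.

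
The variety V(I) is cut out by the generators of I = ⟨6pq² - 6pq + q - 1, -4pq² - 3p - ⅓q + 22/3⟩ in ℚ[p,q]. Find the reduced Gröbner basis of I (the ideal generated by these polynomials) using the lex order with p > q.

This is the nonlinear analogue of row-reducing a linear system.

f_1 = 6pq² - 6pq + q - 1, LT = pq².
f_2 = -4pq² - 3p - ⅓q + 22/3, LT = pq².

S(f_1,f_2): lcm = pq². S = -pq - ¾p + 1/12q + 5/3.
  leading term pq: no divisor's leading term divides it; move -pq to the remainder.
  leading term p: no divisor's leading term divides it; move -¾p to the remainder.
  leading term q: no divisor's leading term divides it; move 1/12q to the remainder.
  leading term 1: no divisor's leading term divides it; move 5/3 to the remainder.
  remainder -pq - ¾p + 1/12q + 5/3 ≠ 0; add g_3 = -pq - ¾p + 1/12q + 5/3 to the basis.

S(f_1,g_3): lcm = pq². S = -7/4pq + 1/12q² + 11/6q - ⅙.
  leading term pq: subtract (7/4)·g_3 from -7/4pq + 1/12q² + 11/6q - ⅙ → 21/16p + 1/12q² + 27/16q - 37/12
  leading term p: no divisor's leading term divides it; move 21/16p to the remainder.
  leading term q²: no divisor's leading term divides it; move 1/12q² to the remainder.
  leading term q: no divisor's leading term divides it; move 27/16q to the remainder.
  leading term 1: no divisor's leading term divides it; move -37/12 to the remainder.
  remainder 21/16p + 1/12q² + 27/16q - 37/12 ≠ 0; add g_4 = 21/16p + 1/12q² + 27/16q - 37/12 to the basis.

S(f_1,g_4): lcm = pq². S = -pq - 4/63q⁴ - 9/7q³ + 148/63q² + ⅙q - ⅙.
  leading term pq: subtract (1)·g_3 from -pq - 4/63q⁴ - 9/7q³ + 148/63q² + ⅙q - ⅙ → ¾p - 4/63q⁴ - 9/7q³ + 148/63q² + 1/12q - 11/6
  leading term p: subtract (4/7)·g_4 from ¾p - 4/63q⁴ - 9/7q³ + 148/63q² + 1/12q - 11/6 → -4/63q⁴ - 9/7q³ + 145/63q² - 37/42q - 1/14
  leading term q⁴: no divisor's leading term divides it; move -4/63q⁴ to the remainder.
  leading term q³: no divisor's leading term divides it; move -9/7q³ to the remainder.
  leading term q²: no divisor's leading term divides it; move 145/63q² to the remainder.
  leading term q: no divisor's leading term divides it; move -37/42q to the remainder.
  leading term 1: no divisor's leading term divides it; move -1/14 to the remainder.
  remainder -4/63q⁴ - 9/7q³ + 145/63q² - 37/42q - 1/14 ≠ 0; add g_5 = -4/63q⁴ - 9/7q³ + 145/63q² - 37/42q - 1/14 to the basis.

S(g_3,g_4): lcm = pq. S = ¾p - 4/63q³ - 9/7q² + 571/252q - 5/3.
  leading term p: subtract (4/7)·g_4 from ¾p - 4/63q³ - 9/7q² + 571/252q - 5/3 → -4/63q³ - 4/3q² + 82/63q + 2/21
  leading term q³: no divisor's leading term divides it; move -4/63q³ to the remainder.
  leading term q²: no divisor's leading term divides it; move -4/3q² to the remainder.
  leading term q: no divisor's leading term divides it; move 82/63q to the remainder.
  leading term 1: no divisor's leading term divides it; move 2/21 to the remainder.
  remainder -4/63q³ - 4/3q² + 82/63q + 2/21 ≠ 0; add g_6 = -4/63q³ - 4/3q² + 82/63q + 2/21 to the basis.

The other S-polynomials (S(f_2,g_3), S(f_2,g_4), S(f_1,g_5), S(f_2,g_5), S(g_3,g_5), S(g_4,g_5), S(f_1,g_6), S(f_2,g_6), S(g_3,g_6), S(g_4,g_6), S(g_5,g_6)) all reduce to 0 modulo the current basis, so we have a Gröbner basis.
Inter-reduce: drop elements whose leading term is divisible by another's, tail-reduce, and make monic.

G = {p + 4/63q² + 9/7q - 148/63, q³ + 21q² - 41/2q - 3/2}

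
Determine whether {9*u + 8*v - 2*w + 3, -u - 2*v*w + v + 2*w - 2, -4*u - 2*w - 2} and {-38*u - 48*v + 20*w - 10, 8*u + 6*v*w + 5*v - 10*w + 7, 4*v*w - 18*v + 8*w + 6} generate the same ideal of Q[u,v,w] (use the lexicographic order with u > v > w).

Yes, the ideals are equal.

Equality of ideals is decidable: compute both reduced Gröbner bases (unique for the ordering) and check whether they agree.
Buchberger on the first generating set:
f_1 = 9*u + 8*v - 2*w + 3, LT = u.
f_2 = -u - 2*v*w + v + 2*w - 2, LT = u.
f_3 = -4*u - 2*w - 2, LT = u.

S(f_1,f_2): lcm = u. S = -2*v*w + 17/9*v + 16/9*w - 5/3.
  leading term v*w: no divisor's leading term divides it; move -2*v*w to the remainder.
  leading term v: no divisor's leading term divides it; move 17/9*v to the remainder.
  leading term w: no divisor's leading term divides it; move 16/9*w to the remainder.
  leading term 1: no divisor's leading term divides it; move -5/3 to the remainder.
  remainder -2*v*w + 17/9*v + 16/9*w - 5/3 ≠ 0; add g_4 = -2*v*w + 17/9*v + 16/9*w - 5/3 to the basis.

S(f_1,f_3): lcm = u. S = 8/9*v - 13/18*w - 1/6.
  leading term v: no divisor's leading term divides it; move 8/9*v to the remainder.
  leading term w: no divisor's leading term divides it; move -13/18*w to the remainder.
  leading term 1: no divisor's leading term divides it; move -1/6 to the remainder.
  remainder 8/9*v - 13/18*w - 1/6 ≠ 0; add g_5 = 8/9*v - 13/18*w - 1/6 to the basis.

S(g_4,g_5): lcm = v*w. S = -17/18*v + 13/16*w**2 - 101/144*w + 5/6.
  leading term v: subtract (-17/16)·g_5 from -17/18*v + 13/16*w**2 - 101/144*w + 5/6 → 13/16*w**2 - 47/32*w + 21/32
  leading term w**2: no divisor's leading term divides it; move 13/16*w**2 to the remainder.
  leading term w: no divisor's leading term divides it; move -47/32*w to the remainder.
  leading term 1: no divisor's leading term divides it; move 21/32 to the remainder.
  remainder 13/16*w**2 - 47/32*w + 21/32 ≠ 0; add g_6 = 13/16*w**2 - 47/32*w + 21/32 to the basis.

The other S-polynomials (S(f_2,f_3), S(f_1,g_4), S(f_2,g_4), S(f_3,g_4), S(f_1,g_5), S(f_2,g_5), S(f_3,g_5), S(f_1,g_6), S(f_2,g_6), S(f_3,g_6), S(g_4,g_6), S(g_5,g_6)) all reduce to 0 modulo the current basis, so we have a Gröbner basis.
Inter-reduce: drop elements whose leading term is divisible by another's, tail-reduce, and make monic.
Reduced Gröbner basis: {u + 1/2*w + 1/2, v - 13/16*w - 3/16, w**2 - 47/26*w + 21/26}.

Buchberger on the second generating set:
h_1 = -38*u - 48*v + 20*w - 10, LT = u.
h_2 = 8*u + 6*v*w + 5*v - 10*w + 7, LT = u.
h_3 = 4*v*w - 18*v + 8*w + 6, LT = v*w.

S(h_1,h_2): lcm = u. S = -3/4*v*w + 97/152*v + 55/76*w - 93/152.
  leading term v*w: subtract (-3/16)·h_3 from -3/4*v*w + 97/152*v + 55/76*w - 93/152 → -52/19*v + 169/76*w + 39/76
  leading term v: no divisor's leading term divides it; move -52/19*v to the remainder.
  leading term w: no divisor's leading term divides it; move 169/76*w to the remainder.
  leading term 1: no divisor's leading term divides it; move 39/76 to the remainder.
  remainder -52/19*v + 169/76*w + 39/76 ≠ 0; add k_4 = -52/19*v + 169/76*w + 39/76 to the basis.

S(h_3,k_4): lcm = v*w. S = -9/2*v + 13/16*w**2 + 35/16*w + 3/2.
  leading term v: subtract (171/104)·k_4 from -9/2*v + 13/16*w**2 + 35/16*w + 3/2 → 13/16*w**2 - 47/32*w + 21/32
  leading term w**2: no divisor's leading term divides it; move 13/16*w**2 to the remainder.
  leading term w: no divisor's leading term divides it; move -47/32*w to the remainder.
  leading term 1: no divisor's leading term divides it; move 21/32 to the remainder.
  remainder 13/16*w**2 - 47/32*w + 21/32 ≠ 0; add k_5 = 13/16*w**2 - 47/32*w + 21/32 to the basis.

The other S-polynomials (S(h_1,h_3), S(h_2,h_3), S(h_1,k_4), S(h_2,k_4), S(h_1,k_5), S(h_2,k_5), S(h_3,k_5), S(k_4,k_5)) all reduce to 0 modulo the current basis, so we have a Gröbner basis.
Inter-reduce: drop elements whose leading term is divisible by another's, tail-reduce, and make monic.
Reduced Gröbner basis: {u + 1/2*w + 1/2, v - 13/16*w - 3/16, w**2 - 47/26*w + 21/26}.

Same reduced basis, so the two generating sets span the same ideal.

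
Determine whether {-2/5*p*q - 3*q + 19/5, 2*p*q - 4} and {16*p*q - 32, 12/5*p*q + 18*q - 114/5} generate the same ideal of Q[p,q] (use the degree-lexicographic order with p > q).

Since reduced Gröbner bases are canonical representatives of ideals under a given ordering, it suffices to compute and compare them.
Buchberger on the first generating set:
f_1 = -2/5*p*q - 3*q + 19/5, LT = p*q.
f_2 = 2*p*q - 4, LT = p*q.

S(f_1,f_2): lcm = p*q. S = 15/2*q - 15/2.
  reduce S modulo (f_1, f_2):
  remainder 15/2*q - 15/2 ≠ 0; add g_3 = 15/2*q - 15/2 to the basis.

S(f_1,g_3): lcm = p*q. S = p + 15/2*q - 19/2.
  reduce S modulo (f_1, f_2, g_3):
  remainder p - 2 ≠ 0; add g_4 = p - 2 to the basis.

The other S-polynomials (S(f_2,g_3), S(f_1,g_4), S(f_2,g_4), S(g_3,g_4)) all reduce to 0 modulo the current basis, so we have a Gröbner basis.
Inter-reduce: drop elements whose leading term is divisible by another's, tail-reduce, and make monic.
Reduced Gröbner basis: {p - 2, q - 1}.

Buchberger on the second generating set:
h_1 = 16*p*q - 32, LT = p*q.
h_2 = 12/5*p*q + 18*q - 114/5, LT = p*q.

S(h_1,h_2): lcm = p*q. S = -15/2*q + 15/2.
  reduce S modulo (h_1, h_2):
  remainder -15/2*q + 15/2 ≠ 0; add k_3 = -15/2*q + 15/2 to the basis.

S(h_1,k_3): lcm = p*q. S = p - 2.
  reduce S modulo (h_1, h_2, k_3):
  remainder p - 2 ≠ 0; add k_4 = p - 2 to the basis.

The other S-polynomials (S(h_2,k_3), S(h_1,k_4), S(h_2,k_4), S(k_3,k_4)) all reduce to 0 modulo the current basis, so we have a Gröbner basis.
Inter-reduce: drop elements whose leading term is divisible by another's, tail-reduce, and make monic.
Reduced Gröbner basis: {p - 2, q - 1}.

The two bases agree; hence the ideals are identical.

Yes, the ideals are equal.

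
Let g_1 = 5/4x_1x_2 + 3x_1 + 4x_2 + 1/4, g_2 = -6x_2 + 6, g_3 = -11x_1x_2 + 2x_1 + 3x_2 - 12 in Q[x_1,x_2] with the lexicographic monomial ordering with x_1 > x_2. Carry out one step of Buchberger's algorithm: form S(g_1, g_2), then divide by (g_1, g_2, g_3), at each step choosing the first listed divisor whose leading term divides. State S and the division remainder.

S(g_1, g_2) = 17/5x_1 + 16/5x_2 + 1/5; remainder on division = 17/5x_1 + 17/5.

lcm(LM(g_1), LM(g_2)) = x_1x_2.
S = (lcm/LT(g_1))·g_1 − (lcm/LT(g_2))·g_2 = 17/5x_1 + 16/5x_2 + 1/5.
Reduce S modulo (g_1, g_2, g_3) in that order:
  leading term x_1: no divisor's leading term divides it; move 17/5x_1 to the remainder.
  leading term x_2: subtract (-8/15)·g_2 from 16/5x_2 + 1/5 → 17/5
  leading term 1: no divisor's leading term divides it; move 17/5 to the remainder.
The remainder 17/5x_1 + 17/5 is nonzero, so it would be added as the next basis element.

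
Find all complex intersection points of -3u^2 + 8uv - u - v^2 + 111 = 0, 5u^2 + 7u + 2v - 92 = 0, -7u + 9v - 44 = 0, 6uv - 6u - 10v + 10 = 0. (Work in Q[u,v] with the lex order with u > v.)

{(-5, 1)}

Compute a lex Gröbner basis by Buchberger's algorithm.
f_1 = -3u^2 + 8uv - u - v^2 + 111, LT = u^2.
f_2 = 5u^2 + 7u + 2v - 92, LT = u^2.
f_3 = -7u + 9v - 44, LT = u.
f_4 = 6uv - 6u - 10v + 10, LT = uv.

S(f_1,f_2): lcm = u^2. S = -8/3uv - 16/15u + 1/3v^2 - 2/5v - 93/5.
  reduce S modulo (f_1, f_2, f_3, f_4):
  remainder -65/21v^2 + 1574/105v - 1249/105 ≠ 0; add h_5 = -65/21v^2 + 1574/105v - 1249/105 to the basis.

S(f_1,f_3): lcm = u^2. S = -29/21uv - 125/21u + 1/3v^2 - 37.
  reduce S modulo (f_1, f_2, f_3, f_4, h_5):
  remainder -13553/2275v + 13553/2275 ≠ 0; add h_6 = -13553/2275v + 13553/2275 to the basis.

The other S-polynomials (S(f_1,f_4), S(f_2,f_3), S(f_2,f_4), S(f_3,f_4), S(f_1,h_5), S(f_2,h_5), S(f_3,h_5), S(f_4,h_5), S(f_1,h_6), S(f_2,h_6), S(f_3,h_6), S(f_4,h_6), S(h_5,h_6)) all reduce to 0 modulo the current basis, so we have a Gröbner basis.
Inter-reduce: drop elements whose leading term is divisible by another's, tail-reduce, and make monic.
Reduced Gröbner basis: {u + 5, v - 1}.

Since the basis is lex-ordered, v - 1 is univariate in v. Its roots are {1}. Back-substituting each root into the other basis elements fixes the other coordinates.
  v = 1: the earlier basis element becomes u + 5 = 0, giving u = -5 — point (-5, 1).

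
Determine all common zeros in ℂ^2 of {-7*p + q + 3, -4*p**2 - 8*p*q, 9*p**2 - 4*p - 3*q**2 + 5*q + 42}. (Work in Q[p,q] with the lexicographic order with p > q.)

Compute a lex Gröbner basis by Buchberger's algorithm.
f_1 = -7*p + q + 3, LT = p.
f_2 = -4*p**2 - 8*p*q, LT = p**2.
f_3 = 9*p**2 - 4*p - 3*q**2 + 5*q + 42, LT = p**2.

S(f_1,f_2): lcm = p**2. S = -15/7*p*q - 3/7*p.
  reduce S modulo (f_1, f_2, f_3):
  remainder -15/49*q**2 - 48/49*q - 9/49 ≠ 0; add h_4 = -15/49*q**2 - 48/49*q - 9/49 to the basis.

S(f_1,f_3): lcm = p**2. S = -1/7*p*q + 1/63*p + 1/3*q**2 - 5/9*q - 14/3.
  reduce S modulo (f_1, f_2, f_3, h_4):
  remainder -509/315*q - 509/105 ≠ 0; add h_5 = -509/315*q - 509/105 to the basis.

The other S-polynomials (S(f_2,f_3), S(f_1,h_4), S(f_2,h_4), S(f_3,h_4), S(f_1,h_5), S(f_2,h_5), S(f_3,h_5), S(h_4,h_5)) all reduce to 0 modulo the current basis, so we have a Gröbner basis.
Inter-reduce: drop elements whose leading term is divisible by another's, tail-reduce, and make monic.
Reduced Gröbner basis: {p, q + 3}.

The lex basis is triangular: the last element involves only q. Solving q + 3 = 0 gives q ∈ {-3}; substituting each value into the earlier elements determines the remaining variables.
  q = -3: the earlier basis element becomes p = 0, giving p = 0 — point (0, -3).

{(0, -3)}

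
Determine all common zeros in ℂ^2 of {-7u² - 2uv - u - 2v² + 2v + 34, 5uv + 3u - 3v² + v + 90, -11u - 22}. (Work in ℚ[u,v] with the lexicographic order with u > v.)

{(-2, 4)}

Compute a lex Gröbner basis by Buchberger's algorithm.
f_1 = -7u² - 2uv - u - 2v² + 2v + 34, LT = u².
f_2 = 5uv + 3u - 3v² + v + 90, LT = uv.
f_3 = -11u - 22, LT = u.

S(f_1,f_2): lcm = u²v. S = -⅗u² + 31/35uv² - 2/35uv - 18u + 2/7v³ - 2/7v² - 34/7v.
  leading term u²: subtract (3/35)·f_1 from -⅗u² + 31/35uv² - 2/35uv - 18u + 2/7v³ - 2/7v² - 34/7v → 31/35uv² + 4/35uv - 627/35u + 2/7v³ - 4/35v² - 176/35v - 102/35
  leading term uv²: subtract (31/175v)·f_2 from 31/35uv² + 4/35uv - 627/35u + 2/7v³ - 4/35v² - 176/35v - 102/35 → -73/175uv - 627/35u + 143/175v³ - 51/175v² - 734/35v - 102/35
  leading term uv: subtract (-73/875)·f_2 from -73/175uv - 627/35u + 143/175v³ - 51/175v² - 734/35v - 102/35 → -2208/125u + 143/175v³ - 474/875v² - 2611/125v + 804/175
  leading term u: subtract (2208/1375)·f_3 from -2208/125u + 143/175v³ - 474/875v² - 2611/125v + 804/175 → 143/175v³ - 474/875v² - 2611/125v + 34932/875
  leading term v³: no divisor's leading term divides it; move 143/175v³ to the remainder.
  leading term v²: no divisor's leading term divides it; move -474/875v² to the remainder.
  leading term v: no divisor's leading term divides it; move -2611/125v to the remainder.
  leading term 1: no divisor's leading term divides it; move 34932/875 to the remainder.
  remainder 143/175v³ - 474/875v² - 2611/125v + 34932/875 ≠ 0; add h_4 = 143/175v³ - 474/875v² - 2611/125v + 34932/875 to the basis.

S(f_1,f_3): lcm = u². S = 2/7uv - 13/7u + 2/7v² - 2/7v - 34/7.
  leading term uv: subtract (2/35)·f_2 from 2/7uv - 13/7u + 2/7v² - 2/7v - 34/7 → -71/35u + 16/35v² - 12/35v - 10
  leading term u: subtract (71/385)·f_3 from -71/35u + 16/35v² - 12/35v - 10 → 16/35v² - 12/35v - 208/35
  leading term v²: no divisor's leading term divides it; move 16/35v² to the remainder.
  leading term v: no divisor's leading term divides it; move -12/35v to the remainder.
  leading term 1: no divisor's leading term divides it; move -208/35 to the remainder.
  remainder 16/35v² - 12/35v - 208/35 ≠ 0; add h_5 = 16/35v² - 12/35v - 208/35 to the basis.

S(f_2,f_3): lcm = uv. S = ⅗u - ⅗v² - 9/5v + 18.
  leading term u: subtract (-3/55)·f_3 from ⅗u - ⅗v² - 9/5v + 18 → -⅗v² - 9/5v + 84/5
  leading term v²: subtract (-21/16)·h_5 from -⅗v² - 9/5v + 84/5 → -9/4v + 9
  leading term v: no divisor's leading term divides it; move -9/4v to the remainder.
  leading term 1: no divisor's leading term divides it; move 9 to the remainder.
  remainder -9/4v + 9 ≠ 0; add h_6 = -9/4v + 9 to the basis.

The other S-polynomials (S(f_1,h_4), S(f_2,h_4), S(f_3,h_4), S(f_1,h_5), S(f_2,h_5), S(f_3,h_5), S(h_4,h_5), S(f_1,h_6), S(f_2,h_6), S(f_3,h_6), S(h_4,h_6), S(h_5,h_6)) all reduce to 0 modulo the current basis, so we have a Gröbner basis.
Inter-reduce: drop elements whose leading term is divisible by another's, tail-reduce, and make monic.
Reduced Gröbner basis: {u + 2, v - 4}.

From the last basis element, v - 4 = 0, so v takes values in {4}. Each choice, substituted upward through the basis, yields the corresponding point(s) of the solution set.
  v = 4: the earlier basis element becomes u + 2 = 0, giving u = -2 — point (-2, 4).
Each listed point satisfies every original equation (direct substitution).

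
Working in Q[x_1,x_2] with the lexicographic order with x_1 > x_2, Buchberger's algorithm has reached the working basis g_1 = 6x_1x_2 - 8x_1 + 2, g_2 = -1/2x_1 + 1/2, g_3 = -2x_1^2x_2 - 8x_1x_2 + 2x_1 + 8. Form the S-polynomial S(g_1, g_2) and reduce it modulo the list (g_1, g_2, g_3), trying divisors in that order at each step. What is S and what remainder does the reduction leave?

lcm(LM(g_1), LM(g_2)) = x_1x_2.
S = (lcm/LT(g_1))·g_1 − (lcm/LT(g_2))·g_2 = -4/3x_1 + x_2 + 1/3.
Reduce S modulo (g_1, g_2, g_3) in that order:
  leading term x_1: subtract (8/3)·g_2 from -4/3x_1 + x_2 + 1/3 → x_2 - 1
  leading term x_2: no divisor's leading term divides it; move x_2 to the remainder.
  leading term 1: no divisor's leading term divides it; move -1 to the remainder.
The remainder x_2 - 1 is nonzero, so it would be added as the next basis element.
An S-polynomial is built so that the two leading terms cancel; whether anything survives reduction is exactly the Gröbner-basis criterion.

S(g_1, g_2) = -4/3x_1 + x_2 + 1/3; remainder on division = x_2 - 1.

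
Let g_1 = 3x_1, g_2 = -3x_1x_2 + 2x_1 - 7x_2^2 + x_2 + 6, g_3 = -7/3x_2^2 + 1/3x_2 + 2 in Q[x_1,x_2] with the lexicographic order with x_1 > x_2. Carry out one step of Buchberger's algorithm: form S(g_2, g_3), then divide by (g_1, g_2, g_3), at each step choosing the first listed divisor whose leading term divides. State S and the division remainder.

lcm(LM(g_2), LM(g_3)) = x_1x_2^2.
S = (lcm/LT(g_2))·g_2 − (lcm/LT(g_3))·g_3 = -11/21x_1x_2 + 6/7x_1 + 7/3x_2^3 - 1/3x_2^2 - 2x_2.
Reduce S modulo (g_1, g_2, g_3) in that order:
  leading term x_1x_2: subtract (-11/63x_2)·g_1 from -11/21x_1x_2 + 6/7x_1 + 7/3x_2^3 - 1/3x_2^2 - 2x_2 → 6/7x_1 + 7/3x_2^3 - 1/3x_2^2 - 2x_2
  leading term x_1: subtract (2/7)·g_1 from 6/7x_1 + 7/3x_2^3 - 1/3x_2^2 - 2x_2 → 7/3x_2^3 - 1/3x_2^2 - 2x_2
  leading term x_2^3: subtract (-x_2)·g_3 from 7/3x_2^3 - 1/3x_2^2 - 2x_2 → 0
The remainder is 0, so this S-polynomial contributes no new basis element.
This is the inner loop of Buchberger's algorithm — each nonzero remainder becomes a new basis element.

S(g_2, g_3) = -11/21x_1x_2 + 6/7x_1 + 7/3x_2^3 - 1/3x_2^2 - 2x_2; remainder on division = 0.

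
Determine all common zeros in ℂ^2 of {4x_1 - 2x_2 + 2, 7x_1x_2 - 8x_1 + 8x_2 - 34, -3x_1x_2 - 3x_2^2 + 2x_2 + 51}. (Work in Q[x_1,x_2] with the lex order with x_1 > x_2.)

{(-2, -3)}

Compute a lex Gröbner basis by Buchberger's algorithm.
f_1 = 4x_1 - 2x_2 + 2, LT = x_1.
f_2 = 7x_1x_2 - 8x_1 + 8x_2 - 34, LT = x_1x_2.
f_3 = -3x_1x_2 - 3x_2^2 + 2x_2 + 51, LT = x_1x_2.

S(f_1,f_2): lcm = x_1x_2. S = 8/7x_1 - 1/2x_2^2 - 9/14x_2 + 34/7.
  leading term x_1: subtract (2/7)·f_1 from 8/7x_1 - 1/2x_2^2 - 9/14x_2 + 34/7 → -1/2x_2^2 - 1/14x_2 + 30/7
  leading term x_2^2: no divisor's leading term divides it; move -1/2x_2^2 to the remainder.
  leading term x_2: no divisor's leading term divides it; move -1/14x_2 to the remainder.
  leading term 1: no divisor's leading term divides it; move 30/7 to the remainder.
  remainder -1/2x_2^2 - 1/14x_2 + 30/7 ≠ 0; add h_4 = -1/2x_2^2 - 1/14x_2 + 30/7 to the basis.

S(f_1,f_3): lcm = x_1x_2. S = -3/2x_2^2 + 7/6x_2 + 17.
  leading term x_2^2: subtract (3)·h_4 from -3/2x_2^2 + 7/6x_2 + 17 → 29/21x_2 + 29/7
  leading term x_2: no divisor's leading term divides it; move 29/21x_2 to the remainder.
  leading term 1: no divisor's leading term divides it; move 29/7 to the remainder.
  remainder 29/21x_2 + 29/7 ≠ 0; add h_5 = 29/21x_2 + 29/7 to the basis.

The other S-polynomials (S(f_2,f_3), S(f_1,h_4), S(f_2,h_4), S(f_3,h_4), S(f_1,h_5), S(f_2,h_5), S(f_3,h_5), S(h_4,h_5)) all reduce to 0 modulo the current basis, so we have a Gröbner basis.
Inter-reduce: drop elements whose leading term is divisible by another's, tail-reduce, and make monic.
Reduced Gröbner basis: {x_1 + 2, x_2 + 3}.

The lex basis is triangular: the last element involves only x_2. Solving x_2 + 3 = 0 gives x_2 ∈ {-3}; substituting each value into the earlier elements determines the remaining variables.
  x_2 = -3: the earlier basis element becomes x_1 + 2 = 0, giving x_1 = -2 — point (-2, -3).
Substituting each solution back into the original system confirms all equations vanish.
Zero-dimensionality of the ideal guarantees finitely many solutions over ℂ.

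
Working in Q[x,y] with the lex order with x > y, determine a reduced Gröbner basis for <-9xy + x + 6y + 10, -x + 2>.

f_1 = -9xy + x + 6y + 10, LT = xy.
f_2 = -x + 2, LT = x.

S(f_1,f_2): lcm = xy. S = -1/9x + 4/3y - 10/9.
  reduce S modulo (f_1, f_2):
  remainder 4/3y - 4/3 ≠ 0; add g_3 = 4/3y - 4/3 to the basis.

The other S-polynomials (S(f_1,g_3), S(f_2,g_3)) all reduce to 0 modulo the current basis, so we have a Gröbner basis.
Inter-reduce: drop elements whose leading term is divisible by another's, tail-reduce, and make monic.

G = {x - 2, y - 1}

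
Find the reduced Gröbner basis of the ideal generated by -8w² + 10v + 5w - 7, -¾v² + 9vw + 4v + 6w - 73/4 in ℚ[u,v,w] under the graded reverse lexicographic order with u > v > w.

G = {v² - 12vw - 16/3v - 8w + 73/3, w² - 5/4v - ⅝w + ⅞}

f_1 = -8w² + 10v + 5w - 7, LT = w².
f_2 = -¾v² + 9vw + 4v + 6w - 73/4, LT = v².

The S-polynomials (S(f_1,f_2)) all reduce to 0 modulo the current basis, so we have a Gröbner basis.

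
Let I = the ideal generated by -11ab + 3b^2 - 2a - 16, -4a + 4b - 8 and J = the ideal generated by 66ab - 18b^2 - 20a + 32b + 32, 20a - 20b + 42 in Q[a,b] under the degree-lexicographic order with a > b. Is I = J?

No, the ideals differ.

Equality of ideals is decidable: compute both reduced Gröbner bases (unique for the ordering) and check whether they agree.
Buchberger on the first generating set:
f_1 = -11ab + 3b^2 - 2a - 16, LT = ab.
f_2 = -4a + 4b - 8, LT = a.

S(f_1,f_2): lcm = ab. S = 8/11b^2 + 2/11a - 2b + 16/11.
  leading term b^2: no divisor's leading term divides it; move 8/11b^2 to the remainder.
  leading term a: subtract (-1/22)·f_2 from 2/11a - 2b + 16/11 → -20/11b + 12/11
  leading term b: no divisor's leading term divides it; move -20/11b to the remainder.
  leading term 1: no divisor's leading term divides it; move 12/11 to the remainder.
  remainder 8/11b^2 - 20/11b + 12/11 ≠ 0; add g_3 = 8/11b^2 - 20/11b + 12/11 to the basis.

S(f_1,g_3): lcm = ab^2. S = -3/11b^3 + 59/22ab - 3/2a + 16/11b.
  leading term b^3: subtract (-3/8b)·g_3 from -3/11b^3 + 59/22ab - 3/2a + 16/11b → 59/22ab - 15/22b^2 - 3/2a + 41/22b
  leading term ab: subtract (-59/242)·f_1 from 59/22ab - 15/22b^2 - 3/2a + 41/22b → 6/121b^2 - 481/242a + 41/22b - 472/121
  leading term b^2: subtract (3/44)·g_3 from 6/121b^2 - 481/242a + 41/22b - 472/121 → -481/242a + 481/242b - 481/121
  leading term a: subtract (481/968)·f_2 from -481/242a + 481/242b - 481/121 → 0
  remainder 0.

S(f_2,g_3): leading monomials are coprime, so the S-polynomial reduces to 0 (Buchberger's first criterion).
Every S-polynomial of the final basis reduces to 0, so we have a Gröbner basis.
Inter-reduce: drop elements whose leading term is divisible by another's, tail-reduce, and make monic.
Reduced Gröbner basis: {b^2 - 5/2b + 3/2, a - b + 2}.

Buchberger on the second generating set:
h_1 = 66ab - 18b^2 - 20a + 32b + 32, LT = ab.
h_2 = 20a - 20b + 42, LT = a.

S(h_1,h_2): lcm = ab. S = 8/11b^2 - 10/33a - 533/330b + 16/33.
  leading term b^2: no divisor's leading term divides it; move 8/11b^2 to the remainder.
  leading term a: subtract (-1/66)·h_2 from -10/33a - 533/330b + 16/33 → -211/110b + 37/33
  leading term b: no divisor's leading term divides it; move -211/110b to the remainder.
  leading term 1: no divisor's leading term divides it; move 37/33 to the remainder.
  remainder 8/11b^2 - 211/110b + 37/33 ≠ 0; add k_3 = 8/11b^2 - 211/110b + 37/33 to the basis.

S(h_1,k_3): lcm = ab^2. S = -3/11b^3 + 6163/2640ab + 16/33b^2 - 37/24a + 16/33b.
  leading term b^3: subtract (-3/8b)·k_3 from -3/11b^3 + 6163/2640ab + 16/33b^2 - 37/24a + 16/33b → 6163/2640ab - 619/2640b^2 - 37/24a + 239/264b
  leading term ab: subtract (6163/174240)·h_1 from 6163/2640ab - 619/2640b^2 - 37/24a + 239/264b → 146/363b^2 - 1817/2178a - 9869/43560b - 6163/5445
  leading term b^2: subtract (73/132)·k_3 from 146/363b^2 - 1817/2178a - 9869/43560b - 6163/5445 → -1817/2178a + 1817/2178b - 12719/7260
  leading term a: subtract (-1817/43560)·h_2 from -1817/2178a + 1817/2178b - 12719/7260 → 0
  remainder 0.

S(h_2,k_3): leading monomials are coprime, so the S-polynomial reduces to 0 (Buchberger's first criterion).
Every S-polynomial of the final basis reduces to 0, so we have a Gröbner basis.
Inter-reduce: drop elements whose leading term is divisible by another's, tail-reduce, and make monic.
Reduced Gröbner basis: {b^2 - 211/80b + 37/24, a - b + 21/10}.

These differ, so the ideals are not equal.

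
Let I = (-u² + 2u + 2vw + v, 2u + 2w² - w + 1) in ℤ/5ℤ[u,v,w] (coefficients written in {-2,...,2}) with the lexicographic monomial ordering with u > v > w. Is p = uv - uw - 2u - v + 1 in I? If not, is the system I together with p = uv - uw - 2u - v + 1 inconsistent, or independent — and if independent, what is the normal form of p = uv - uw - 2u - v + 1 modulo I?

uv - uw - 2u - v + 1 is independent of I; its normal form modulo I is -2v + 2w⁵ + w⁴ + 2w³ + 2w² + 2.

First compute the reduced Gröbner basis of I by Buchberger's algorithm.
f_1 = -u² + 2u + 2vw + v, LT = u².
f_2 = 2u + 2w² - w + 1, LT = u.

S(f_1,f_2): lcm = u². S = -uw² - 2uw - 2vw - v.
  reduce S modulo (f_1, f_2):
  remainder -2vw - v + w⁴ - w³ + 2w² + w ≠ 0; add h_3 = -2vw - v + w⁴ - w³ + 2w² + w to the basis.

The other S-polynomials (S(f_1,h_3), S(f_2,h_3)) all reduce to 0 modulo the current basis, so we have a Gröbner basis.
Inter-reduce: drop elements whose leading term is divisible by another's, tail-reduce, and make monic.
Reduced Gröbner basis: {u + w² + 2w - 2, vw - 2v + 2w⁴ - 2w³ - w² + 2w}.
Label its elements g_1 = u + w² + 2w - 2, g_2 = vw - 2v + 2w⁴ - 2w³ - w² + 2w.

Reduce p = uv - uw - 2u - v + 1 modulo G:
  leading term uv: subtract (v)·g_1 from uv - uw - 2u - v + 1 → -uw - 2u - vw² - 2vw + v + 1
  leading term uw: subtract (-w)·g_1 from -uw - 2u - vw² - 2vw + v + 1 → -2u - vw² - 2vw + v + w³ + 2w² - 2w + 1
  leading term u: subtract (-2)·g_1 from -2u - vw² - 2vw + v + w³ + 2w² - 2w + 1 → -vw² - 2vw + v + w³ - w² + 2w + 2
  leading term vw²: subtract (-w)·g_2 from -vw² - 2vw + v + w³ - w² + 2w + 2 → vw + v + 2w⁵ - 2w⁴ + w² + 2w + 2
  leading term vw: subtract (1)·g_2 from vw + v + 2w⁵ - 2w⁴ + w² + 2w + 2 → -2v + 2w⁵ + w⁴ + 2w³ + 2w² + 2
  leading term v: no divisor's leading term divides it; move -2v to the remainder.
  leading term w⁵: no divisor's leading term divides it; move 2w⁵ to the remainder.
  leading term w⁴: no divisor's leading term divides it; move w⁴ to the remainder.
  leading term w³: no divisor's leading term divides it; move 2w³ to the remainder.
  leading term w²: no divisor's leading term divides it; move 2w² to the remainder.
  leading term 1: no divisor's leading term divides it; move 2 to the remainder.
  normal form = -2v + 2w⁵ + w⁴ + 2w³ + 2w² + 2.
The normal form is nonzero, so p ∉ I. Since p minus its normal form lies in I, I + (p) = I + (r) where r = -2v + 2w⁵ + w⁴ + 2w³ + 2w² + 2; decide whether this ideal is the whole ring.
Run Buchberger on G together with r (pairs among the g_i already reduce to 0 since G is a Gröbner basis):
g_1 = u + w² + 2w - 2, LT = u.
g_2 = vw - 2v + 2w⁴ - 2w³ - w² + 2w, LT = vw.
r = -2v + 2w⁵ + w⁴ + 2w³ + 2w² + 2, LT = v.

S(g_2,r): lcm = vw. S = -2v + w⁶ - 2w⁵ - 2w⁴ - w³ - w² - 2w.
  reduce S modulo (g_1, g_2, r):
  remainder w⁶ + w⁵ + 2w⁴ + 2w³ + 2w² - 2w - 2 ≠ 0; add m_4 = w⁶ + w⁵ + 2w⁴ + 2w³ + 2w² - 2w - 2 to the basis.

The other S-polynomials (S(g_1,g_2), S(g_1,r), S(g_1,m_4), S(g_2,m_4), S(r,m_4)) all reduce to 0 modulo the current basis, so we have a Gröbner basis.
Inter-reduce: drop elements whose leading term is divisible by another's, tail-reduce, and make monic.
Reduced Gröbner basis: {u + w² + 2w - 2, v - w⁵ + 2w⁴ - w³ - w² - 1, w⁶ + w⁵ + 2w⁴ + 2w³ + 2w² - 2w - 2}.
The reduced Gröbner basis of I + (p) is {u + w² + 2w - 2, v - w⁵ + 2w⁴ - w³ - w² - 1, w⁶ + w⁵ + 2w⁴ + 2w³ + 2w² - 2w - 2} ≠ {1}, a proper ideal, so the enlarged system stays consistent: p is independent of I, with normal form -2v + 2w⁵ + w⁴ + 2w³ + 2w² + 2.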